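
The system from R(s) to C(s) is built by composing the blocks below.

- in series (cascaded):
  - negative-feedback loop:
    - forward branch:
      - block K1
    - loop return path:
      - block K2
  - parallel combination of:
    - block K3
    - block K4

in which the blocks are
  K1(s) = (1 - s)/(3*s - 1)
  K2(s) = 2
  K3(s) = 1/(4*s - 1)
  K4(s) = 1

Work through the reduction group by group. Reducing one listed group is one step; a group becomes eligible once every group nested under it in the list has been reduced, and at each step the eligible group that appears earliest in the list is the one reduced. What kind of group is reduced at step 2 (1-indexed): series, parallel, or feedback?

1. close the feedback loop around K1, K2
2. sum the parallel branches K3, K4
3. multiply [K1/(1+K1*K2)], (K3+K4) (series)
The group at step 2 is a parallel group.

Answer: parallel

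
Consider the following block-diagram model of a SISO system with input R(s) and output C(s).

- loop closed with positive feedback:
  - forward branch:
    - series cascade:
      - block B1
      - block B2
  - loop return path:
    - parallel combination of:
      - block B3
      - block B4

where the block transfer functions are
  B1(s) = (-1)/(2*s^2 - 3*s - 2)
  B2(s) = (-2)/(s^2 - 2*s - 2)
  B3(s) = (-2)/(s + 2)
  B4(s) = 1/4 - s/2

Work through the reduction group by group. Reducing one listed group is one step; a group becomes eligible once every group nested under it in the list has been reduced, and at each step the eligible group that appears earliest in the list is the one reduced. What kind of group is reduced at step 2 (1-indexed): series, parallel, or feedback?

The answer is parallel.

Reasoning:
1. combine B1, B2 in series
2. parallel reduction of B3, B4
3. apply the feedback formula to (B1*B2), (B3+B4)
The group at step 2 is a parallel group.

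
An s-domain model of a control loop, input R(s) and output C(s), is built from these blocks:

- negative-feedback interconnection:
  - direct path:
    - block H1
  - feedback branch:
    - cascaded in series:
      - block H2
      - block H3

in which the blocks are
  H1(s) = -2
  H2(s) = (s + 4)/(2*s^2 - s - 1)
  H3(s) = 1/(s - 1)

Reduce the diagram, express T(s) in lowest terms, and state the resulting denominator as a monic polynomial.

1. cascade H2, H3, giving (s + 4)/(2*s^3 - 3*s^2 + 1)
2. reduce the feedback loop with forward H1 and return (H2*H3), giving (-4*s^3 + 6*s^2 - 2)/(2*s^3 - 3*s^2 - 2*s - 7)
The result of step 2 is T(s) in lowest terms. Its denominator has leading coefficient 2; dividing the denominator through by 2 makes it monic.

Final answer: s^3 - 3*s^2/2 - s - 7/2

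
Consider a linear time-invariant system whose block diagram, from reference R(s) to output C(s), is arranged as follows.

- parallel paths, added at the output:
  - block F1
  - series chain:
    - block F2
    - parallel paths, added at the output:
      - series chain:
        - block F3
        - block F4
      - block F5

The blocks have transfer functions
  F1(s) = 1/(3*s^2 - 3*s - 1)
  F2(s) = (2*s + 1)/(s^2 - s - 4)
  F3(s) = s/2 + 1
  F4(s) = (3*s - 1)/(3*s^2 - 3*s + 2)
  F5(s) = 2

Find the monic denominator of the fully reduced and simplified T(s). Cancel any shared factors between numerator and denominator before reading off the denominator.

1. combine F3, F4 in series -> (3*s^2 + 5*s - 2)/(6*s^2 - 6*s + 4)
2. sum the parallel branches (F3*F4), F5 -> (15*s^2 - 7*s + 6)/(6*s^2 - 6*s + 4)
3. combine F2, ((F3*F4)+F5) in series -> (30*s^3 + s^2 + 5*s + 6)/(6*s^4 - 12*s^3 - 14*s^2 + 20*s - 16)
4. parallel reduction of F1, (F2*((F3*F4)+F5)) -> (90*s^5 - 81*s^4 - 30*s^3 - 12*s^2 - 3*s - 22)/(18*s^6 - 54*s^5 - 12*s^4 + 114*s^3 - 94*s^2 + 28*s + 16)
Step 4 gives the fully reduced T(s), with no common factor left to cancel. The denominator's leading coefficient is 18, so divide each of its coefficients by 18 to get the monic form.

Answer: s^6 - 3*s^5 - 2*s^4/3 + 19*s^3/3 - 47*s^2/9 + 14*s/9 + 8/9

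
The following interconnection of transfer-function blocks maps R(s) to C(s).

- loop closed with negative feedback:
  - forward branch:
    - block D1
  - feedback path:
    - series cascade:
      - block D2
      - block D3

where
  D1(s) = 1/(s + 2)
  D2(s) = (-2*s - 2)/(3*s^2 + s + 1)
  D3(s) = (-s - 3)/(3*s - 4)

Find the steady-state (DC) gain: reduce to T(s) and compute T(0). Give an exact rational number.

Reducing step by step:

Step 1: cascade D2, D3: (2*s^2 + 8*s + 6)/(9*s^3 - 9*s^2 - s - 4)
Step 2: apply the feedback formula to D1, (D2*D3): (9*s^3 - 9*s^2 - s - 4)/(9*s^4 + 9*s^3 - 17*s^2 + 2*s - 2)
DC gain: substitute s = 0 into T(s) from step 2: T(0) = -4/(-2) = 2.

Answer: 2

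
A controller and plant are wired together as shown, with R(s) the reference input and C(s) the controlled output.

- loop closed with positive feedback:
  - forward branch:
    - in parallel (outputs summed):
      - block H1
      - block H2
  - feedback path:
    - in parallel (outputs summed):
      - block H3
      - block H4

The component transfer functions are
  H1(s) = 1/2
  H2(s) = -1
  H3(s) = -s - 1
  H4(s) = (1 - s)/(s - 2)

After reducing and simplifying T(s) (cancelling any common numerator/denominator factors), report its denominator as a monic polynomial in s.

1. sum the parallel branches H1, H2 -> (-1)/2
2. reduce the parallel group H3, H4 -> (3 - s^2)/(s - 2)
3. feedback reduction of (H1+H2), (H3+H4) -> (s - 2)/(s^2 - 2*s + 1)
No further cancellation is possible in the step-3 result, so that is T(s). Its denominator is already monic.

Answer: s^2 - 2*s + 1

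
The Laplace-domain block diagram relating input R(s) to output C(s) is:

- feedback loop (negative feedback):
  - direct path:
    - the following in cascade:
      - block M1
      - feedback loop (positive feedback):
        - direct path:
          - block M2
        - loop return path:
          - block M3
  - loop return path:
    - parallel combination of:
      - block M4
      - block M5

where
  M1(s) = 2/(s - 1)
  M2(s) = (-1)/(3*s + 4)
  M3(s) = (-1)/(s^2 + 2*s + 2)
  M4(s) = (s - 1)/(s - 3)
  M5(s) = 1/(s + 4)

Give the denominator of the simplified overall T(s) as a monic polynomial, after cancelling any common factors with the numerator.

[1] reduce the feedback loop with forward M2 and return M3; result (-s^2 - 2*s - 2)/(3*s^3 + 10*s^2 + 14*s + 7)
[2] multiply M1, [M2/(1-M2*M3)] (series); result (-2*s^2 - 4*s - 4)/(3*s^4 + 7*s^3 + 4*s^2 - 7*s - 7)
[3] reduce the parallel group M4, M5; result (s^2 + 4*s - 7)/(s^2 + s - 12)
[4] feedback reduction of (M1*[M2/(1-M2*M3)]), (M4+M5); result (-2*s^4 - 6*s^3 + 16*s^2 + 44*s + 48)/(3*s^6 + 10*s^5 - 27*s^4 - 99*s^3 - 68*s^2 + 89*s + 112)
That last expression is T(s), already simplified. Scaling its denominator by 1/3 (the reciprocal of the leading coefficient) yields the monic denominator.

Final answer: s^6 + 10*s^5/3 - 9*s^4 - 33*s^3 - 68*s^2/3 + 89*s/3 + 112/3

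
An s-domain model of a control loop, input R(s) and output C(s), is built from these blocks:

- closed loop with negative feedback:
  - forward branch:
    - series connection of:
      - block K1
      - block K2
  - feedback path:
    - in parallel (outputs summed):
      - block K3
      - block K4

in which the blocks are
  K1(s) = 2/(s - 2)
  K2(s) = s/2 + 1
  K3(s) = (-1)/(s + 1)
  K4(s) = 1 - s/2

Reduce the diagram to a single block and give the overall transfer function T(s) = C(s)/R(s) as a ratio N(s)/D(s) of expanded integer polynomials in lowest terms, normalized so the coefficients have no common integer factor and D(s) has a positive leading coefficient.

The answer is (-2*s^2 - 6*s - 4)/(s^3 - s^2 + 4).

Reasoning:
(1) cascade K1, K2; result (s + 2)/(s - 2)
(2) sum the parallel branches K3, K4; result (-s^2 + s)/(2*s + 2)
(3) reduce the feedback loop with forward (K1*K2) and return (K3+K4), giving the overall T(s)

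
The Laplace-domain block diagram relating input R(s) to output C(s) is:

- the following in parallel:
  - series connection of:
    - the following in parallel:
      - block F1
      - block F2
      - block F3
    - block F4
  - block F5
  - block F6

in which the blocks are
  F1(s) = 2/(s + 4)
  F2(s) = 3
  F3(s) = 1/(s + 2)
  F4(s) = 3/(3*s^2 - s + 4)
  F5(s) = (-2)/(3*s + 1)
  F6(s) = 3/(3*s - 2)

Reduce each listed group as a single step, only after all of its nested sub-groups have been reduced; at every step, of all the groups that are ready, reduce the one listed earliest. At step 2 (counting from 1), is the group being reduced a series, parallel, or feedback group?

1. add F1, F2, F3 (parallel)
2. series reduction of (F1+F2+F3), F4
3. reduce the parallel group ((F1+F2+F3)*F4), F5, F6
The group at step 2 is a series group.

Therefore the answer is series.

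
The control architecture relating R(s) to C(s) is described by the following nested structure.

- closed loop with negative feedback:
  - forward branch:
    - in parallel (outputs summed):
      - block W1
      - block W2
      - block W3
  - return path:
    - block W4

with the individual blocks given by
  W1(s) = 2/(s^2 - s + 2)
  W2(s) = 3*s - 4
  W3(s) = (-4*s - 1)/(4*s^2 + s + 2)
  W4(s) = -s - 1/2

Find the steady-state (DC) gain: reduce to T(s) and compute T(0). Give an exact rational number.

Step 1. parallel reduction of W1, W2, W3 -> (12*s^5 - 25*s^4 + 35*s^3 - 25*s^2 + 7*s - 14)/(4*s^4 - 3*s^3 + 9*s^2 + 4)
Step 2. close the feedback loop around (W1+W2+W3), W4 -> (-24*s^5 + 50*s^4 - 70*s^3 + 50*s^2 - 14*s + 28)/(24*s^6 - 38*s^5 + 37*s^4 - 9*s^3 - 29*s^2 - 21*s - 22)
Evaluating the step-2 result (the overall T(s)) at s = 0 gives T(0) = 28/(-22) = -14/11.

Therefore the answer is -14/11.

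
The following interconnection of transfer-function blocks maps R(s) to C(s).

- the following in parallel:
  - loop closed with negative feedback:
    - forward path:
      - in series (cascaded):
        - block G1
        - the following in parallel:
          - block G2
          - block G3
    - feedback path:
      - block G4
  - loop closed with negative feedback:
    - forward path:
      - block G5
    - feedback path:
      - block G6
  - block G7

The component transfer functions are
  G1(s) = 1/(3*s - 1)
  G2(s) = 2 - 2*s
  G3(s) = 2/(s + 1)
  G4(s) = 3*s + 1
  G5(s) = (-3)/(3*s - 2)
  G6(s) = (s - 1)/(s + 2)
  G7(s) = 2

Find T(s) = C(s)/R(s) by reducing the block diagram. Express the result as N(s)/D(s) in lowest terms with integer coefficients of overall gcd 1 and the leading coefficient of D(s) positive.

1. parallel reduction of G2, G3 -> (4 - 2*s^2)/(s + 1)
2. series reduction of G1, (G2+G3) -> (4 - 2*s^2)/(3*s^2 + 2*s - 1)
3. reduce the feedback loop with forward (G1*(G2+G3)) and return G4 -> (2*s^2 - 4)/(6*s^3 - s^2 - 14*s - 3)
4. reduce the feedback loop with forward G5 and return G6 -> (-3*s - 6)/(3*s^2 + s - 1)
5. reduce the parallel group [(G1*(G2+G3))/(1+(G1*(G2+G3))*G4)], [G5/(1+G5*G6)], G7; the result is T(s) itself (integer coefficients, no common factor, positive leading denominator coefficient)

Final answer: (36*s^5 - 6*s^4 - 129*s^3 - 10*s^2 + 111*s + 28)/(18*s^5 + 3*s^4 - 49*s^3 - 22*s^2 + 11*s + 3)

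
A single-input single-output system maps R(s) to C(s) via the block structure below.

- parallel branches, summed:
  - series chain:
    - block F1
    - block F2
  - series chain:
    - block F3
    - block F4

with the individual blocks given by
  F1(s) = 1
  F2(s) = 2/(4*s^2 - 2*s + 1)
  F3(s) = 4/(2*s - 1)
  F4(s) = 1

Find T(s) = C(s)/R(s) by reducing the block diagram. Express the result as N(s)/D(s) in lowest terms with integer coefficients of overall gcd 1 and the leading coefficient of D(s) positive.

Answer: (16*s^2 - 4*s + 2)/(8*s^3 - 8*s^2 + 4*s - 1)

Working:
Step 1: multiply F1, F2 (series) gives 2/(4*s^2 - 2*s + 1)
Step 2: reduce the series chain F3, F4 gives 4/(2*s - 1)
Step 3: sum the parallel branches (F1*F2), (F3*F4), giving the overall T(s)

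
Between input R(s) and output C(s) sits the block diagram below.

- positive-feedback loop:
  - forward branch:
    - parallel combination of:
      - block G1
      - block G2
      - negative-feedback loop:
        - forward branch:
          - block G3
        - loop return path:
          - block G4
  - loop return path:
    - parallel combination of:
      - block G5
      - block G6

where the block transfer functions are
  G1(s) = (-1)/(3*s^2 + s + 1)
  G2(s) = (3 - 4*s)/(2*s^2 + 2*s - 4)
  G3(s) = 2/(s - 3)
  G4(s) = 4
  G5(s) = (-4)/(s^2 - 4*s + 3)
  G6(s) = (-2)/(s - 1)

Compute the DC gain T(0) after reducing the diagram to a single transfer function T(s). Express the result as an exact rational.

(1) apply the feedback formula to G3, G4; result 2/(s + 5)
(2) reduce the parallel group G1, G2, [G3/(1+G3*G4)]; result (-41*s^3 - 4*s^2 - 12*s + 27)/(6*s^5 + 38*s^4 + 32*s^3 - 42*s^2 - 14*s - 20)
(3) add G5, G6 (parallel); result (-2)/(s - 3)
(4) collapse the loop ((G1+G2+[G3/(1+G3*G4)]) forward, (G5+G6) return); result (-41*s^4 + 119*s^3 + 63*s - 81)/(6*s^6 + 20*s^5 - 82*s^4 - 220*s^3 + 104*s^2 - 2*s + 114)
Evaluating the step-4 result (the overall T(s)) at s = 0 gives T(0) = -81/114 = -27/38.

Final answer: -27/38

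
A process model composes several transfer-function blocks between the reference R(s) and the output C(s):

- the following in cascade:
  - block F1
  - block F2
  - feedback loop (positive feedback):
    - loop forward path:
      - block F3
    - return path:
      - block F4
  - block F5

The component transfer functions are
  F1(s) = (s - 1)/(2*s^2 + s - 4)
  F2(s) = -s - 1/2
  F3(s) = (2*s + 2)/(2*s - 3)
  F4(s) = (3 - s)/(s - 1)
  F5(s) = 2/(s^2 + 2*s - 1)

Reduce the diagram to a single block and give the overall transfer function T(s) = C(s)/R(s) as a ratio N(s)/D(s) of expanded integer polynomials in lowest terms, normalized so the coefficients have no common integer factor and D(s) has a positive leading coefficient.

Step 1 - apply the feedback formula to F3, F4 gives (2*s^2 - 2)/(4*s^2 - 9*s - 3)
Step 2 - cascade F1, F2, [F3/(1-F3*F4)], F5: this yields T(s), and no further normalization is needed

Answer: (-4*s^4 + 2*s^3 + 6*s^2 - 2*s - 2)/(8*s^6 + 2*s^5 - 67*s^4 - 15*s^3 + 109*s^2 - 9*s - 12)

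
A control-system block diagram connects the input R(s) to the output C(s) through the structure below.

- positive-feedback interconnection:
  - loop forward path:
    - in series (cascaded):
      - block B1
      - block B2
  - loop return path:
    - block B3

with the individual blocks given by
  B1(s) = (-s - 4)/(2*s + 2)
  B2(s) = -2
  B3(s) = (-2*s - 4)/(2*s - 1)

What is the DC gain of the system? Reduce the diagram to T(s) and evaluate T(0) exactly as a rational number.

The answer is -4/15.

Reasoning:
Step 1. reduce the series chain B1, B2: (s + 4)/(s + 1)
Step 2. reduce the feedback loop with forward (B1*B2) and return B3: (2*s^2 + 7*s - 4)/(4*s^2 + 13*s + 15)
DC gain: substitute s = 0 into T(s) from step 2: T(0) = -4/15.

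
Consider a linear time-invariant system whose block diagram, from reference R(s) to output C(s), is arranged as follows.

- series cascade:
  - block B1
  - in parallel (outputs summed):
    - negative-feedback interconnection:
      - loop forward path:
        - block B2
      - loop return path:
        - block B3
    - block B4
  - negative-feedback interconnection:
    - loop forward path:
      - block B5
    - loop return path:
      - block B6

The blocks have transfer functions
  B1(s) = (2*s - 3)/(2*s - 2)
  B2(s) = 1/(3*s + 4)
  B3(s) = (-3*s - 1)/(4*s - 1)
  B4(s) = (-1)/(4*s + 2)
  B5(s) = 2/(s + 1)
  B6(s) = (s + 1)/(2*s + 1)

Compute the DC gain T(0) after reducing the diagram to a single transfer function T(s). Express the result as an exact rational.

Step 1 - reduce the feedback loop with forward B2 and return B3 gives (4*s - 1)/(12*s^2 + 10*s - 5)
Step 2 - reduce the parallel group [B2/(1+B2*B3)], B4 gives (4*s^2 - 6*s + 3)/(48*s^3 + 64*s^2 - 10)
Step 3 - apply the feedback formula to B5, B6 gives (4*s + 2)/(2*s^2 + 5*s + 3)
Step 4 - combine B1, ([B2/(1+B2*B3)]+B4), [B5/(1+B5*B6)] in series gives (8*s^3 - 24*s^2 + 24*s - 9)/(48*s^5 + 112*s^4 - 8*s^3 - 142*s^2 - 40*s + 30)
Step 4 gives the overall T(s). Then T(0) = -9/30 = -3/10.

Therefore the answer is -3/10.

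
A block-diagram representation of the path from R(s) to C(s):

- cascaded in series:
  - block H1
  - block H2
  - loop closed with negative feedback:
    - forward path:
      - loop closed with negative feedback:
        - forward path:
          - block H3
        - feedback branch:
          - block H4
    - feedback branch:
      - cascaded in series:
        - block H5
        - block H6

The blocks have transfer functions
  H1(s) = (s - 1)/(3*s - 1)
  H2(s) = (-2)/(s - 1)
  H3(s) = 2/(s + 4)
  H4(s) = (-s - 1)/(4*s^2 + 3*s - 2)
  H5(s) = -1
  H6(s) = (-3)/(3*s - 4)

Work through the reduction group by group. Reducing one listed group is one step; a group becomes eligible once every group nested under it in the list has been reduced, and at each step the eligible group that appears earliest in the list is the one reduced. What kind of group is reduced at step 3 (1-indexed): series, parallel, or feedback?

Answer: feedback

Working:
Step 1: apply the feedback formula to H3, H4
Step 2: series reduction of H5, H6
Step 3: collapse the loop ([H3/(1+H3*H4)] forward, (H5*H6) return)
Step 4: reduce the series chain H1, H2, [[H3/(1+H3*H4)]/(1+[H3/(1+H3*H4)]*(H5*H6))]
So the answer for step 3 is feedback.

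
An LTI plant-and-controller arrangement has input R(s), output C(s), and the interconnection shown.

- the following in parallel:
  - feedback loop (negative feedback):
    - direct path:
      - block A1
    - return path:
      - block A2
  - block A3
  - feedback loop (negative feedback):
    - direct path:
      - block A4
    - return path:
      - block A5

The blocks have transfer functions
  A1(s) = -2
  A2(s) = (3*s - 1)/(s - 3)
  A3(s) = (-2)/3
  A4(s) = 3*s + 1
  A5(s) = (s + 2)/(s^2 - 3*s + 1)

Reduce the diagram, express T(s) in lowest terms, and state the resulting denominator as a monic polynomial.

[1] apply the feedback formula to A1, A2: (2*s - 6)/(5*s + 1)
[2] apply the feedback formula to A4, A5: (3*s^3 - 8*s^2 + 1)/(4*s^2 + 4*s + 3)
[3] sum the parallel branches [A1/(1+A1*A2)], A3, [A4/(1+A4*A5)]: (45*s^4 - 127*s^3 - 120*s^2 - 77*s - 57)/(60*s^3 + 72*s^2 + 57*s + 9)
Step 3 gives the fully reduced T(s), with no common factor left to cancel. The denominator's leading coefficient is 60, so divide each of its coefficients by 60 to get the monic form.

Therefore the answer is s^3 + 6*s^2/5 + 19*s/20 + 3/20.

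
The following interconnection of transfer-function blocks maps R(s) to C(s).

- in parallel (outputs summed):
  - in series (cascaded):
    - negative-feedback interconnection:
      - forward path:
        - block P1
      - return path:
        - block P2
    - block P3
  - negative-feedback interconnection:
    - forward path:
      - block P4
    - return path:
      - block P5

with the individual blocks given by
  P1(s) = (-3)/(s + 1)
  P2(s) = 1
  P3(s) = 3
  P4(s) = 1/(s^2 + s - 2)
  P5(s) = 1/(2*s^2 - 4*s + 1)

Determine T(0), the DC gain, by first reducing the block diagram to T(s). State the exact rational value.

Step 1: apply the feedback formula to P1, P2: (-3)/(s - 2)
Step 2: series reduction of [P1/(1+P1*P2)], P3: (-9)/(s - 2)
Step 3: reduce the feedback loop with forward P4 and return P5: (2*s^2 - 4*s + 1)/(2*s^4 - 2*s^3 - 7*s^2 + 9*s - 1)
Step 4: parallel reduction of ([P1/(1+P1*P2)]*P3), [P4/(1+P4*P5)]: (-18*s^4 + 20*s^3 + 55*s^2 - 72*s + 7)/(2*s^5 - 6*s^4 - 3*s^3 + 23*s^2 - 19*s + 2)
Step 4 gives the overall T(s). Then T(0) = 7/2.

Therefore the answer is 7/2.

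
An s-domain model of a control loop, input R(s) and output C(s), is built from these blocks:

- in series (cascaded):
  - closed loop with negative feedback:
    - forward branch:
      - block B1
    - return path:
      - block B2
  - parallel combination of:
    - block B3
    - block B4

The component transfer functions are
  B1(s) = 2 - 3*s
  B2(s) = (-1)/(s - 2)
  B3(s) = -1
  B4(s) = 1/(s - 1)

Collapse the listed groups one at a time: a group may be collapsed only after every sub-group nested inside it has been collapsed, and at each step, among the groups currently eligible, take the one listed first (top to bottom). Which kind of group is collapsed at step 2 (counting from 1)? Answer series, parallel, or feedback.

The answer is parallel.

Reasoning:
Step 1. collapse the loop (B1 forward, B2 return)
Step 2. combine B3, B4 in parallel
Step 3. cascade [B1/(1+B1*B2)], (B3+B4)
Step 2 collapses a parallel group.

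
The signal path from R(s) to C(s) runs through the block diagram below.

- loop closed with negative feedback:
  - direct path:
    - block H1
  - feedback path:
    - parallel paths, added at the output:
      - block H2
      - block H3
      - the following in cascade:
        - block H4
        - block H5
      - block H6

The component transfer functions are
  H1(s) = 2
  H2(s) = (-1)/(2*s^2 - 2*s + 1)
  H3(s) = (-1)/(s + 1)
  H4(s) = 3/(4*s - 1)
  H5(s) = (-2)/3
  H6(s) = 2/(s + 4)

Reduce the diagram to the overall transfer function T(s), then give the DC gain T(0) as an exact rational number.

Answer: 1

Working:
[1] series reduction of H4, H5, giving (-2)/(4*s - 1)
[2] combine H2, H3, (H4*H5), H6 in parallel, giving (4*s^4 - 46*s^3 + 9*s^2 - 18*s - 2)/(8*s^5 + 30*s^4 - 12*s^3 - 11*s^2 + 19*s - 4)
[3] feedback reduction of H1, (H2+H3+(H4*H5)+H6), giving (16*s^5 + 60*s^4 - 24*s^3 - 22*s^2 + 38*s - 8)/(8*s^5 + 38*s^4 - 104*s^3 + 7*s^2 - 17*s - 8)
Step 3 gives the overall T(s). Then T(0) = -8/(-8) = 1.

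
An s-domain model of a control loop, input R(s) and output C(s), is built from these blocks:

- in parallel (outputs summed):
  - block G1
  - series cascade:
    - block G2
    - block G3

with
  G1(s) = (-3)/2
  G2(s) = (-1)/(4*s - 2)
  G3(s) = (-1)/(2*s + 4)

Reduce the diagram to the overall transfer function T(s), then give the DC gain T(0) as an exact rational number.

Step 1: combine G2, G3 in series -> 1/(8*s^2 + 12*s - 8)
Step 2: combine G1, (G2*G3) in parallel -> (-12*s^2 - 18*s + 13)/(8*s^2 + 12*s - 8)
The step-2 result is T(s). Setting s = 0: T(0) = 13/(-8) = -13/8.

Answer: -13/8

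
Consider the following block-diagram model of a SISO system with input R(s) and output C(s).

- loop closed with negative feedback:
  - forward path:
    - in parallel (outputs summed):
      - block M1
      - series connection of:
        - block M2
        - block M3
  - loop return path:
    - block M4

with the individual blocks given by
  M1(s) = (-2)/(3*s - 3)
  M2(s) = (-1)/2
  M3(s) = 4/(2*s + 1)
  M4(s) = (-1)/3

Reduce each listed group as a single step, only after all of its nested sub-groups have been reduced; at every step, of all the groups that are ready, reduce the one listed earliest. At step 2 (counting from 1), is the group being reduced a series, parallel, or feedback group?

(1) reduce the series chain M2, M3
(2) parallel reduction of M1, (M2*M3)
(3) apply the feedback formula to (M1+(M2*M3)), M4
At step 2 the group reduced is parallel.

Final answer: parallel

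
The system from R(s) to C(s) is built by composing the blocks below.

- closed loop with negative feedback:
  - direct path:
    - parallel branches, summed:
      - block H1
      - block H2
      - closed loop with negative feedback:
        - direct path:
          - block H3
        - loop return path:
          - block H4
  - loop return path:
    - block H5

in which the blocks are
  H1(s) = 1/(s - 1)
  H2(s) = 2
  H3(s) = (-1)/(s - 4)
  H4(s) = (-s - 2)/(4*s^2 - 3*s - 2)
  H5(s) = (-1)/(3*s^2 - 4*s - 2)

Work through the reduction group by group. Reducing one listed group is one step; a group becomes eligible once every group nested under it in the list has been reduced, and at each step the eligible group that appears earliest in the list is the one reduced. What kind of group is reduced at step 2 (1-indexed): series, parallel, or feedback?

Step 1 - apply the feedback formula to H3, H4
Step 2 - reduce the parallel group H1, H2, [H3/(1+H3*H4)]
Step 3 - reduce the feedback loop with forward (H1+H2+[H3/(1+H3*H4)]) and return H5
So the answer for step 2 is parallel.

Final answer: parallel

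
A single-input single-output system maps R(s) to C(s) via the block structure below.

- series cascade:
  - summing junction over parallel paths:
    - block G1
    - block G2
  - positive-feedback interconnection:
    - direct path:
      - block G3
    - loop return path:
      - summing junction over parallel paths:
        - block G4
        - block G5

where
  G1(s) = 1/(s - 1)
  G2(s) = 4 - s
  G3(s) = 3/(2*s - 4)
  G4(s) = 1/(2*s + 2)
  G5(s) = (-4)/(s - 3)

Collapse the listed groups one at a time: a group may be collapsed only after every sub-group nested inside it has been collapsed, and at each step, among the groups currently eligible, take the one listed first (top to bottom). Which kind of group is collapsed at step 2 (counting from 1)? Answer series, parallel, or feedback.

Answer: parallel

Working:
[1] reduce the parallel group G1, G2
[2] parallel reduction of G4, G5
[3] close the feedback loop around G3, (G4+G5)
[4] cascade (G1+G2), [G3/(1-G3*(G4+G5))]
The group at step 2 is a parallel group.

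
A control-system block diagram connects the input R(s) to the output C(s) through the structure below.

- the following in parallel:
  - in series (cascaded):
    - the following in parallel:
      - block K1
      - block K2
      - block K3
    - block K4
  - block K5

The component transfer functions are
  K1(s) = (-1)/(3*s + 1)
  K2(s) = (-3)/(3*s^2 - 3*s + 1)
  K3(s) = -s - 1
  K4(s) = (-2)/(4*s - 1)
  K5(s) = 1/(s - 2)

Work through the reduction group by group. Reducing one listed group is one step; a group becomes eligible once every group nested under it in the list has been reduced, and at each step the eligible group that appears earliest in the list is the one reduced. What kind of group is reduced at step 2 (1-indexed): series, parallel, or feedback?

Step 1. parallel reduction of K1, K2, K3
Step 2. reduce the series chain (K1+K2+K3), K4
Step 3. combine ((K1+K2+K3)*K4), K5 in parallel
Step 2 collapses a series group.

Therefore the answer is series.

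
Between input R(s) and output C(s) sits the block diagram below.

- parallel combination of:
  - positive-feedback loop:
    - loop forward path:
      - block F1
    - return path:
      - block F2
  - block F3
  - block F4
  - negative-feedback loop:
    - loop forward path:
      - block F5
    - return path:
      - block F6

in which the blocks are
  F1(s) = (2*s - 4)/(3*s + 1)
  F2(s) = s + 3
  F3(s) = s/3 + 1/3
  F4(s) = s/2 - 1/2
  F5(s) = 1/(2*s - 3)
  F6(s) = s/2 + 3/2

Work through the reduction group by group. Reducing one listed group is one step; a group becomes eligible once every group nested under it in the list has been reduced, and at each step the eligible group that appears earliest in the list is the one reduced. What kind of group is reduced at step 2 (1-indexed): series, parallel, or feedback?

Step 1 - reduce the feedback loop with forward F1 and return F2
Step 2 - close the feedback loop around F5, F6
Step 3 - parallel reduction of [F1/(1-F1*F2)], F3, F4, [F5/(1+F5*F6)]
Step 2 collapses a feedback group.

Final answer: feedback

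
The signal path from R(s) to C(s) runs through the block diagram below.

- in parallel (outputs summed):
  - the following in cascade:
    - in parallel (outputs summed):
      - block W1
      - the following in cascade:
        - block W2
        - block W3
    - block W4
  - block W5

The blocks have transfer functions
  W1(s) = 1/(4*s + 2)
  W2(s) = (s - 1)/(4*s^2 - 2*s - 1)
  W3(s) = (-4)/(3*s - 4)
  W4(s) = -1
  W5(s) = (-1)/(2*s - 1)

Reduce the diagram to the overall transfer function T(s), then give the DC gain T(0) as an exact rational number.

Step 1: reduce the series chain W2, W3 gives (4 - 4*s)/(12*s^3 - 22*s^2 + 5*s + 4)
Step 2: add W1, (W2*W3) (parallel) gives (12*s^3 - 38*s^2 + 13*s + 12)/(48*s^4 - 64*s^3 - 24*s^2 + 26*s + 8)
Step 3: cascade (W1+(W2*W3)), W4 gives (-12*s^3 + 38*s^2 - 13*s - 12)/(48*s^4 - 64*s^3 - 24*s^2 + 26*s + 8)
Step 4: parallel reduction of ((W1+(W2*W3))*W4), W5 gives (-72*s^4 + 152*s^3 - 40*s^2 - 37*s + 4)/(96*s^5 - 176*s^4 + 16*s^3 + 76*s^2 - 10*s - 8)
That last expression is T(s); at s = 0 only the constant terms survive, so T(0) = 4/(-8) = -1/2.

Therefore the answer is -1/2.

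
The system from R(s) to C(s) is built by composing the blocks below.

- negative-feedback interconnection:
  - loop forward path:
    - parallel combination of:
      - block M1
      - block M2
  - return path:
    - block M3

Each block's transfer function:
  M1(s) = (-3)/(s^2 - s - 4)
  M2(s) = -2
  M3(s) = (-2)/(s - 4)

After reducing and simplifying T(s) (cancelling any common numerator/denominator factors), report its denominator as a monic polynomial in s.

Step 1. add M1, M2 (parallel): (-2*s^2 + 2*s + 5)/(s^2 - s - 4)
Step 2. apply the feedback formula to (M1+M2), M3: (-2*s^3 + 10*s^2 - 3*s - 20)/(s^3 - s^2 - 4*s + 6)
T(s) is the step-2 result (common factors already cancelled). Leading coefficient of the denominator: 1, so no rescaling is needed.

Hence the answer: s^3 - s^2 - 4*s + 6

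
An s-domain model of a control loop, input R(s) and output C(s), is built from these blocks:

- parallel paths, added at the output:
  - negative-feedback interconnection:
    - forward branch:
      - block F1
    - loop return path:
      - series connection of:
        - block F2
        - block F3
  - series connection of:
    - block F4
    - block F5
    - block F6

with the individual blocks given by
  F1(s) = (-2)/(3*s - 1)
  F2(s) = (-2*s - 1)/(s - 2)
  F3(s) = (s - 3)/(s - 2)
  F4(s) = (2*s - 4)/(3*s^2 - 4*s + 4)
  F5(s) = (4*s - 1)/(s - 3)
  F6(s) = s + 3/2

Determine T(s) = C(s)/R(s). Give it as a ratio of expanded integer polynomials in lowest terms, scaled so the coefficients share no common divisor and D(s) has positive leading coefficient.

[1] multiply F2, F3 (series) gives (-2*s^2 + 5*s + 3)/(s^2 - 4*s + 4)
[2] close the feedback loop around F1, (F2*F3) gives (-2*s^2 + 8*s - 8)/(3*s^3 - 9*s^2 + 6*s - 10)
[3] series reduction of F4, F5, F6 gives (8*s^3 - 6*s^2 - 23*s + 6)/(3*s^3 - 13*s^2 + 16*s - 12)
[4] add [F1/(1+F1*(F2*F3))], (F4*F5*F6) (parallel) - this is the overall T(s), already in the required normalized form

Answer: (24*s^6 - 96*s^5 + 83*s^4 - 51*s^3 + 124*s^2 + 42*s + 36)/(9*s^6 - 66*s^5 + 183*s^4 - 288*s^3 + 334*s^2 - 232*s + 120)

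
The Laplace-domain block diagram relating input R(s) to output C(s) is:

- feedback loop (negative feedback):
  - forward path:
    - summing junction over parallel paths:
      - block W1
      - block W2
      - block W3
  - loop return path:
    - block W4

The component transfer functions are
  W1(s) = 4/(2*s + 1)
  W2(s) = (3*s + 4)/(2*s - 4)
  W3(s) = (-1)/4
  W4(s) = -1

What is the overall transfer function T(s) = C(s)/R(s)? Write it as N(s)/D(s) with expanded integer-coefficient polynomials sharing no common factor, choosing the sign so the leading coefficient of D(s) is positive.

The answer is (-10*s^2 - 41*s + 22)/(2*s^2 + 53*s - 14).

Reasoning:
Step 1 - sum the parallel branches W1, W2, W3; result (10*s^2 + 41*s - 22)/(8*s^2 - 12*s - 8)
Step 2 - collapse the loop ((W1+W2+W3) forward, W4 return); the result is T(s) itself (integer coefficients, no common factor, positive leading denominator coefficient)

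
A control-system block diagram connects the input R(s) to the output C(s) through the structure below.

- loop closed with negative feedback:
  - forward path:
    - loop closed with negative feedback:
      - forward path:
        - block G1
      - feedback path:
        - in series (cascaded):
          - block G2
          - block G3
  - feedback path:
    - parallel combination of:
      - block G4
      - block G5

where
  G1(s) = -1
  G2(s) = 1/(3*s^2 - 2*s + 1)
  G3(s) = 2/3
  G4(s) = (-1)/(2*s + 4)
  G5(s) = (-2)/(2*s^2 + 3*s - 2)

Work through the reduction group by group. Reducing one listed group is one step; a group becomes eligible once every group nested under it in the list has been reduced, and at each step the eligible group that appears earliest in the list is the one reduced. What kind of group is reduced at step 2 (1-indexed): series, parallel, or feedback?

Reducing step by step:

Step 1. combine G2, G3 in series
Step 2. reduce the feedback loop with forward G1 and return (G2*G3)
Step 3. sum the parallel branches G4, G5
Step 4. apply the feedback formula to [G1/(1+G1*(G2*G3))], (G4+G5)
The group at step 2 is a feedback group.

Answer: feedback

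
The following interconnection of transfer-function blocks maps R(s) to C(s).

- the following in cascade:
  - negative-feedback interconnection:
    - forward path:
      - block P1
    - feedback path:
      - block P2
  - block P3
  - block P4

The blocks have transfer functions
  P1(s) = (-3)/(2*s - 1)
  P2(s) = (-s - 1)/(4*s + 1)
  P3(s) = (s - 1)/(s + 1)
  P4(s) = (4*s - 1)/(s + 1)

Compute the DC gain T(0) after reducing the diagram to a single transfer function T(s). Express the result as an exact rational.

[1] close the feedback loop around P1, P2, giving (-12*s - 3)/(8*s^2 + s + 2)
[2] series reduction of [P1/(1+P1*P2)], P3, P4, giving (-48*s^3 + 48*s^2 + 3*s - 3)/(8*s^4 + 17*s^3 + 12*s^2 + 5*s + 2)
Evaluating the step-2 result (the overall T(s)) at s = 0 gives T(0) = -3/2.

Answer: -3/2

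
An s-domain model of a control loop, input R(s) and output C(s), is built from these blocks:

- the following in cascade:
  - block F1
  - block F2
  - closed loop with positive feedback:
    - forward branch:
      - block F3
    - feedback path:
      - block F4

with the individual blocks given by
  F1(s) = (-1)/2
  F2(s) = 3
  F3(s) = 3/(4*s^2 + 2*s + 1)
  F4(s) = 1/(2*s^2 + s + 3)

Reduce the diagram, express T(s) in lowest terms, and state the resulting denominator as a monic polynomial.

Answer: s^4 + s^3 + 2*s^2 + 7*s/8

Working:
1. apply the feedback formula to F3, F4 gives (6*s^2 + 3*s + 9)/(8*s^4 + 8*s^3 + 16*s^2 + 7*s)
2. reduce the series chain F1, F2, [F3/(1-F3*F4)] gives (-18*s^2 - 9*s - 27)/(16*s^4 + 16*s^3 + 32*s^2 + 14*s)
That last expression is T(s), already simplified. Scaling its denominator by 1/16 (the reciprocal of the leading coefficient) yields the monic denominator.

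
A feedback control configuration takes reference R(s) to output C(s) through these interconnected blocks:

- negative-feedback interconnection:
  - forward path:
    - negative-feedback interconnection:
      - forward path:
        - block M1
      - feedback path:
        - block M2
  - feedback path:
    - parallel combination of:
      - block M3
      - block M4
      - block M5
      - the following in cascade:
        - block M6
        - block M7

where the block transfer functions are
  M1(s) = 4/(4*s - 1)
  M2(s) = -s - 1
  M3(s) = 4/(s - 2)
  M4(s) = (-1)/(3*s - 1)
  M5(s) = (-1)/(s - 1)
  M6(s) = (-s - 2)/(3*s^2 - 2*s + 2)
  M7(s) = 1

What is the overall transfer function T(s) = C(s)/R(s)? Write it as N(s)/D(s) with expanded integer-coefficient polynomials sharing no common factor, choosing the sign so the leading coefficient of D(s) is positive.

Reducing step by step:

1. feedback reduction of M1, M2, giving (-4)/5
2. combine M6, M7 in series, giving (-s - 2)/(3*s^2 - 2*s + 2)
3. add M3, M4, M5, (M6*M7) (parallel), giving (21*s^4 - 30*s^3 + 39*s^2 - 28*s + 4)/(9*s^5 - 36*s^4 + 53*s^3 - 44*s^2 + 22*s - 4)
4. reduce the feedback loop with forward [M1/(1+M1*M2)] and return (M3+M4+M5+(M6*M7)), giving the overall T(s)

Answer: (-36*s^5 + 144*s^4 - 212*s^3 + 176*s^2 - 88*s + 16)/(45*s^5 - 264*s^4 + 385*s^3 - 376*s^2 + 222*s - 36)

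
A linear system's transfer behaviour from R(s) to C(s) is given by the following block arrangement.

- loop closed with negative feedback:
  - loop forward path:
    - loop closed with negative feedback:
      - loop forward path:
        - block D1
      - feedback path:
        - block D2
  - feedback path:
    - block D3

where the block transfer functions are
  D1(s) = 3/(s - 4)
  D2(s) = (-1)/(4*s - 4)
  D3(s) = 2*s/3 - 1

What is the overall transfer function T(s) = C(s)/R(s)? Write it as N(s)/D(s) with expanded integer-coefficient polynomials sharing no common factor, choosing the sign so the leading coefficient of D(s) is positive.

Answer: (12*s - 12)/(12*s^2 - 40*s + 25)

Working:
Step 1: feedback reduction of D1, D2 gives (12*s - 12)/(4*s^2 - 20*s + 13)
Step 2: reduce the feedback loop with forward [D1/(1+D1*D2)] and return D3, giving the overall T(s)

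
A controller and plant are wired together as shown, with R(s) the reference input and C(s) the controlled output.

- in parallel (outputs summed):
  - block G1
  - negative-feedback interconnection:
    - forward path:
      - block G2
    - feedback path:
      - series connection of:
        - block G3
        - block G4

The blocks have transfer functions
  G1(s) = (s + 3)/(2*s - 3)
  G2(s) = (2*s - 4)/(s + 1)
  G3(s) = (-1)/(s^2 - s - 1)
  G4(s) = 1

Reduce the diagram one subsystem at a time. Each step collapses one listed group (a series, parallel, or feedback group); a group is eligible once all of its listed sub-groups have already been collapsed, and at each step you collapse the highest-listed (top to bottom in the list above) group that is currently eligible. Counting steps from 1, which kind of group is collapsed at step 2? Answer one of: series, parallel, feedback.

Step 1. series reduction of G3, G4
Step 2. collapse the loop (G2 forward, (G3*G4) return)
Step 3. sum the parallel branches G1, [G2/(1+G2*(G3*G4))]
Step 2 collapses a feedback group.

Hence the answer: feedback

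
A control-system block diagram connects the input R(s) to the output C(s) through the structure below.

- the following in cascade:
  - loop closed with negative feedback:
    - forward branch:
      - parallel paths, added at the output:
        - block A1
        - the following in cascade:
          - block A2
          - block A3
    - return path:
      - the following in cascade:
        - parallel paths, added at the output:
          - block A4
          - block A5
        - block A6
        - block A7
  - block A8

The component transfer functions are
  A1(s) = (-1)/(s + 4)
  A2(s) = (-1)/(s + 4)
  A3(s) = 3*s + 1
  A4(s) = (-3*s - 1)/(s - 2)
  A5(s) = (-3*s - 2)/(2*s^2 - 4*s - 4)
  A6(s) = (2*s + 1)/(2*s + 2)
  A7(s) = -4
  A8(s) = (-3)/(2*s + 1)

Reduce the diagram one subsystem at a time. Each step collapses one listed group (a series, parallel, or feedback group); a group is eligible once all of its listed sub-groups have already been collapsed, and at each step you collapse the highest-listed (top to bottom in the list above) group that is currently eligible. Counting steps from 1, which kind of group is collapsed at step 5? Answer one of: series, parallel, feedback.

The answer is feedback.

Reasoning:
Step 1. series reduction of A2, A3
Step 2. combine A1, (A2*A3) in parallel
Step 3. sum the parallel branches A4, A5
Step 4. series reduction of (A4+A5), A6, A7
Step 5. apply the feedback formula to (A1+(A2*A3)), ((A4+A5)*A6*A7)
Step 6. reduce the series chain [(A1+(A2*A3))/(1+(A1+(A2*A3))*((A4+A5)*A6*A7))], A8
At step 5 the group reduced is feedback.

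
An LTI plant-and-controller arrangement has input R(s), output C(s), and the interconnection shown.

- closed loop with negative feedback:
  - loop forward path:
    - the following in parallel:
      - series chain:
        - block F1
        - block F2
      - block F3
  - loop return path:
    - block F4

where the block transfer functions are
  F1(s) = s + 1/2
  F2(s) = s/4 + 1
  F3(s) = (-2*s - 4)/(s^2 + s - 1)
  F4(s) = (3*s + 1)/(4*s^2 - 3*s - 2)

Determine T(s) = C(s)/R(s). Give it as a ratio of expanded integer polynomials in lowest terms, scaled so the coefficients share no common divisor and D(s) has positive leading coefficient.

Step 1. multiply F1, F2 (series), giving s^2/4 + 9*s/8 + 1/2
Step 2. add (F1*F2), F3 (parallel), giving (2*s^4 + 11*s^3 + 11*s^2 - 21*s - 36)/(8*s^2 + 8*s - 8)
Step 3. reduce the feedback loop with forward ((F1*F2)+F3) and return F4: this yields T(s), and no further normalization is needed

Final answer: (8*s^6 + 38*s^5 + 7*s^4 - 139*s^3 - 103*s^2 + 150*s + 72)/(6*s^5 + 67*s^4 + 52*s^3 - 124*s^2 - 121*s - 20)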